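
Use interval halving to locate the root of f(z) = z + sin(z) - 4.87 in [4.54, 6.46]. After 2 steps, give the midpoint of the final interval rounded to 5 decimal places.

f(4.540000) = -1.315178, f(6.460000) = 1.765895 (opposite signs)
step 1: m = 5.500000, f(m) = -0.075540 < 0 → root in [5.500000, 6.460000]
step 2: m = 5.980000, f(m) = 0.811438 > 0 → root in [5.500000, 5.980000]
Midpoint of [5.500000, 5.980000] = 5.740000

5.74000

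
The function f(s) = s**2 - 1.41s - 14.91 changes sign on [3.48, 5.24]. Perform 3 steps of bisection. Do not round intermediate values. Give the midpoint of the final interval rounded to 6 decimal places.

f(3.480000) = -7.706400, f(5.240000) = 5.159200 (opposite signs)
step 1: m = 4.360000, f(m) = -2.048000 < 0 → root in [4.360000, 5.240000]
step 2: m = 4.800000, f(m) = 1.362000 > 0 → root in [4.360000, 4.800000]
step 3: m = 4.580000, f(m) = -0.391400 < 0 → root in [4.580000, 4.800000]
Midpoint of [4.580000, 4.800000] = 4.690000

4.690000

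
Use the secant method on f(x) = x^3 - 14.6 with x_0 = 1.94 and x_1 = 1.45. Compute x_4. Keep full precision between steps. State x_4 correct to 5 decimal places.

f(x_0) = -7.298616, f(x_1) = -11.551375
x_2 = 1.450000 - (-11.551375)·(1.450000 - 1.940000)/(-11.551375 - (-7.298616)) = 2.780942; f(x_2) = 6.906790
x_3 = 2.780942 - (6.906790)·(2.780942 - 1.450000)/(6.906790 - (-11.551375)) = 2.282922; f(x_3) = -2.702026
x_4 = 2.282922 - (-2.702026)·(2.282922 - 2.780942)/(-2.702026 - (6.906790)) = 2.422966; f(x_4) = -0.375334

2.42297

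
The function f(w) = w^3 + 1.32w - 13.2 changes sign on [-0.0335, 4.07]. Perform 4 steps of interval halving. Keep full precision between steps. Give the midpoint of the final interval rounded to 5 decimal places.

f(-0.033500) = -13.244258, f(4.070000) = 59.591543 (opposite signs)
step 1: m = 2.018250, f(m) = -2.314906 < 0 → root in [2.018250, 4.070000]
step 2: m = 3.044125, f(m) = 19.027229 > 0 → root in [2.018250, 3.044125]
step 3: m = 2.531188, f(m) = 6.358258 > 0 → root in [2.018250, 2.531188]
step 4: m = 2.274719, f(m) = 1.572809 > 0 → root in [2.018250, 2.274719]
Midpoint of [2.018250, 2.274719] = 2.146484

2.14648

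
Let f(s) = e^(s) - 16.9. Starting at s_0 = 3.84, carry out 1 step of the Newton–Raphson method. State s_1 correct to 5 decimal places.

Newton update: s ← s − f(s)/f'(s).
f'(s) = e^(s)
s_0 = 3.840000: f = 29.625474, f' = 46.525474 → s_1 = 3.840000 - (29.625474)/(46.525474) = 3.203242

3.20324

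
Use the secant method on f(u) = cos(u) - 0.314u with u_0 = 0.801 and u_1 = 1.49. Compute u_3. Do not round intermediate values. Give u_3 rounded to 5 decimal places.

f(u_0) = 0.444475, f(u_1) = -0.387152
u_2 = 1.490000 - (-0.387152)·(1.490000 - 0.801000)/(-0.387152 - (0.444475)) = 1.169246; f(u_2) = 0.023702
u_3 = 1.169246 - (0.023702)·(1.169246 - 1.490000)/(0.023702 - (-0.387152)) = 1.187751; f(u_3) = 0.000793

1.18775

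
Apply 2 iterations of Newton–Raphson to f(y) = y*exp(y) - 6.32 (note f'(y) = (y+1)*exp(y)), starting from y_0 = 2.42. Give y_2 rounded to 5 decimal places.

Newton update: y ← y − f(y)/f'(y).
y_0 = 2.420000: f = 20.894980, f' = 38.460839 → y_1 = 2.420000 - (20.894980)/(38.460839) = 1.876721
y_1 = 1.876721: f = 5.938831, f' = 18.790880 → y_2 = 1.876721 - (5.938831)/(18.790880) = 1.560672

1.56067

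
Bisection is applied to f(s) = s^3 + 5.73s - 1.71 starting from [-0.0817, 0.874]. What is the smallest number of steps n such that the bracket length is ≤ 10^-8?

Initial width b − a = 0.874 − -0.0817 = 0.955700.
After n steps the width is (b−a)/2^n; need (b−a)/2^n ≤ 10^-8.
So n ≥ log₂(0.955700/10^-8) = log₂(95570000.0000) ≈ 26.5101.
Hence n = 27.

27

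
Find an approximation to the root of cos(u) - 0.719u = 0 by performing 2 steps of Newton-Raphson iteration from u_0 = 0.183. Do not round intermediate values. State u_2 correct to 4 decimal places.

f'(u) = -sin(u) - 0.719
u_0 = 0.183000: f = 0.851725, f' = -0.900980 → u_1 = 0.183000 - (0.851725)/(-0.900980) = 1.128332
u_1 = 1.128332: f = -0.383102, f' = -1.622699 → u_2 = 1.128332 - (-0.383102)/(-1.622699) = 0.892242

0.8922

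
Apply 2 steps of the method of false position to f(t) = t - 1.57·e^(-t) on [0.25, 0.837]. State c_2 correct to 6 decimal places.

0.746322

f(0.250000) = -0.972717, f(0.837000) = 0.157178
step 1: c = 0.755343, f(c) = 0.017680 > 0 → new bracket [0.250000, 0.755343]
step 2: c = 0.746322, f(c) = 0.001974 > 0 → new bracket [0.250000, 0.746322]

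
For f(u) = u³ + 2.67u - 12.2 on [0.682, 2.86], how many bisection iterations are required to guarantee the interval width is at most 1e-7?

Initial width b − a = 2.86 − 0.682 = 2.178000.
After n steps the width is (b−a)/2^n; need (b−a)/2^n ≤ 1e-7.
So n ≥ log₂(2.178000/1e-7) = log₂(21780000.0000) ≈ 24.3765.
Hence n = 25.

25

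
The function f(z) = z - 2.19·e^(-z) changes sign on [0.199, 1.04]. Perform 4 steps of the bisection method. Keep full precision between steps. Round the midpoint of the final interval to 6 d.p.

0.908594

f(0.199000) = -1.595814, f(1.040000) = 0.265934 (opposite signs)
step 1: m = 0.619500, f(m) = -0.559188 < 0 → root in [0.619500, 1.040000]
step 2: m = 0.829750, f(m) = -0.125437 < 0 → root in [0.829750, 1.040000]
step 3: m = 0.934875, f(m) = 0.075004 > 0 → root in [0.829750, 0.934875]
step 4: m = 0.882313, f(m) = -0.023964 < 0 → root in [0.882313, 0.934875]
Midpoint of [0.882313, 0.934875] = 0.908594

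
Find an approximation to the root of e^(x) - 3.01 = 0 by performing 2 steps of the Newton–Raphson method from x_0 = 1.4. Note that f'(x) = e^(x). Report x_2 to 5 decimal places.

x_0 = 1.400000: f = 1.045200, f' = 4.055200 → x_1 = 1.400000 - (1.045200)/(4.055200) = 1.142257
x_1 = 1.142257: f = 0.123833, f' = 3.133833 → x_2 = 1.142257 - (0.123833)/(3.133833) = 1.102742

1.10274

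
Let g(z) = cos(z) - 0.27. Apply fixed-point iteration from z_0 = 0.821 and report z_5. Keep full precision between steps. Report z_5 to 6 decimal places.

z_1 = g(0.821000) = 0.411490
z_2 = g(0.411490) = 0.646526
z_3 = g(0.646526) = 0.528181
z_4 = g(0.528181) = 0.593725
z_5 = g(0.593725) = 0.558862

0.558862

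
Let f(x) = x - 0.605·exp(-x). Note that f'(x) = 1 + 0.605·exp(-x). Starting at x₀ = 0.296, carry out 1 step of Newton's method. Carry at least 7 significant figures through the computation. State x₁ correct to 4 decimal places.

x_0 = 0.296000: f = -0.153991, f' = 1.449991 → x_1 = 0.296000 - (-0.153991)/(1.449991) = 0.402202

0.4022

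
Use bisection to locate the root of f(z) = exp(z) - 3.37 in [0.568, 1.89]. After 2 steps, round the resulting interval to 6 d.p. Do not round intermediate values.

f(0.568000) = -1.605266, f(1.890000) = 3.249369 (opposite signs)
step 1: m = 1.229000, f(m) = 0.047810 > 0 → root in [0.568000, 1.229000]
step 2: m = 0.898500, f(m) = -0.914084 < 0 → root in [0.898500, 1.229000]

[0.898500, 1.229000]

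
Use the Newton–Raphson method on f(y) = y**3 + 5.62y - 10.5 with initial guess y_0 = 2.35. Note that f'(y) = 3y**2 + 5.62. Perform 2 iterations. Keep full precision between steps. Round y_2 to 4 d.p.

1.4120

y_0 = 2.350000: f = 15.684875, f' = 22.187500 → y_1 = 2.350000 - (15.684875)/(22.187500) = 1.643076
y_1 = 1.643076: f = 3.169898, f' = 13.719097 → y_2 = 1.643076 - (3.169898)/(13.719097) = 1.412019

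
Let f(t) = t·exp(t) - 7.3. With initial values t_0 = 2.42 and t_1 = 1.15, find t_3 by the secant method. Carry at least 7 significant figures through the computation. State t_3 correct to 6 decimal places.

1.616475

Secant update: t_(k+1) = t_k − f(t_k)·(t_k − t_(k-1))/(f(t_k) − f(t_(k-1))).
f(t_0) = 19.914980, f(t_1) = -3.668078
t_2 = 1.150000 - (-3.668078)·(1.150000 - 2.420000)/(-3.668078 - (19.914980)) = 1.347534; f(t_2) = -2.114789
t_3 = 1.347534 - (-2.114789)·(1.347534 - 1.150000)/(-2.114789 - (-3.668078)) = 1.616475; f(t_3) = 0.839454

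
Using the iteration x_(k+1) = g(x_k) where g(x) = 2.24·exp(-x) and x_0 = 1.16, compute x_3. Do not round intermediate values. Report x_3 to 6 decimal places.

0.738288

x_1 = g(1.160000) = 0.702209
x_2 = g(0.702209) = 1.109897
x_3 = g(1.109897) = 0.738288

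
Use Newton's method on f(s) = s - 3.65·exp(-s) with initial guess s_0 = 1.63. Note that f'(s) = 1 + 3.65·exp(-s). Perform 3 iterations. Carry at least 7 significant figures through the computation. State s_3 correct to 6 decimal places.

s_0 = 1.630000: f = 0.914857, f' = 1.715143 → s_1 = 1.630000 - (0.914857)/(1.715143) = 1.096600
s_1 = 1.096600: f = -0.122517, f' = 2.219117 → s_2 = 1.096600 - (-0.122517)/(2.219117) = 1.151810
s_2 = 1.151810: f = -0.001824, f' = 2.153634 → s_3 = 1.151810 - (-0.001824)/(2.153634) = 1.152657

1.152657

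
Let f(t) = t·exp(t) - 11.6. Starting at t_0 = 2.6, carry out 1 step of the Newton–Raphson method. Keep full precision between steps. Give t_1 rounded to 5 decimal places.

2.11710

Newton update: t ← t − f(t)/f'(t).
f'(t) = (t + 1)·exp(t)
t_0 = 2.600000: f = 23.405719, f' = 48.469457 → t_1 = 2.600000 - (23.405719)/(48.469457) = 2.117104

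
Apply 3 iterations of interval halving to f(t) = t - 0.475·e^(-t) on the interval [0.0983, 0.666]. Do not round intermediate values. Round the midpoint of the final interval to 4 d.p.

f(0.098300) = -0.332229, f(0.666000) = 0.421964 (opposite signs)
step 1: m = 0.382150, f(m) = 0.058013 > 0 → root in [0.098300, 0.382150]
step 2: m = 0.240225, f(m) = -0.133339 < 0 → root in [0.240225, 0.382150]
step 3: m = 0.311188, f(m) = -0.036786 < 0 → root in [0.311188, 0.382150]
Midpoint of [0.311188, 0.382150] = 0.346669

0.3467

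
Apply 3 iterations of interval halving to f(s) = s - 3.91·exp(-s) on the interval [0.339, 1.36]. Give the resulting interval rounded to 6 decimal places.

f(0.339000) = -2.446806, f(1.360000) = 0.356456 (opposite signs)
step 1: m = 0.849500, f(m) = -0.822528 < 0 → root in [0.849500, 1.360000]
step 2: m = 1.104750, f(m) = -0.190608 < 0 → root in [1.104750, 1.360000]
step 3: m = 1.232375, f(m) = 0.092222 > 0 → root in [1.104750, 1.232375]

[1.104750, 1.232375]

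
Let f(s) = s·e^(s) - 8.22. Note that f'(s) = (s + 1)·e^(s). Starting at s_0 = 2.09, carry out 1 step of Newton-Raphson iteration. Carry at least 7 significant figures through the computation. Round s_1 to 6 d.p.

s_0 = 2.090000: f = 8.677473, f' = 24.982388 → s_1 = 2.090000 - (8.677473)/(24.982388) = 1.742656

1.742656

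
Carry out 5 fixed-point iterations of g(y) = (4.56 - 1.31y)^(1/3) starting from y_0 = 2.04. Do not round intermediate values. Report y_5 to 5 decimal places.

1.39710

y_1 = g(2.040000) = 1.235862
y_2 = g(1.235862) = 1.432736
y_3 = g(1.432736) = 1.389568
y_4 = g(1.389568) = 1.399262
y_5 = g(1.399262) = 1.397097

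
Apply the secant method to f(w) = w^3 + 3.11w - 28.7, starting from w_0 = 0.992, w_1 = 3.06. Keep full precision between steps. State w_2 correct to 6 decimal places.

2.485871

f(w_0) = -24.638689, f(w_1) = 9.469216
w_2 = 3.060000 - (9.469216)·(3.060000 - 0.992000)/(9.469216 - (-24.638689)) = 2.485871; f(w_2) = -5.607367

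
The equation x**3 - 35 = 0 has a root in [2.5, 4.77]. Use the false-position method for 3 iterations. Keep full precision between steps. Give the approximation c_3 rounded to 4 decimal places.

3.2334

False-position update: c = (a·f(b) − b·f(a))/(f(b) − f(a)); replace the endpoint whose sign matches f(c).
f(2.500000) = -19.375000, f(4.770000) = 73.531333
step 1: c = 2.973393, f(c) = -8.712024 < 0 → new bracket [2.973393, 4.770000]
step 2: c = 3.163708, f(c) = -3.334304 < 0 → new bracket [3.163708, 4.770000]
step 3: c = 3.233386, f(c) = -1.195646 < 0 → new bracket [3.233386, 4.770000]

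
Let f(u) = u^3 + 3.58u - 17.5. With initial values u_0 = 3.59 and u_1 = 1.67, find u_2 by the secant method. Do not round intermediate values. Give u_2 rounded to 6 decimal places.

Secant update: u_(k+1) = u_k − f(u_k)·(u_k − u_(k-1))/(f(u_k) − f(u_(k-1))).
f(u_0) = 41.620479, f(u_1) = -6.863937
u_2 = 1.670000 - (-6.863937)·(1.670000 - 3.590000)/(-6.863937 - (41.620479)) = 1.941814; f(u_2) = -3.226416

1.941814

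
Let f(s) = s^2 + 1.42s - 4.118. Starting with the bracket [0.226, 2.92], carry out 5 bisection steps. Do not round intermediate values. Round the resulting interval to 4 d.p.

[1.4046, 1.4888]

f(0.226000) = -3.746004, f(2.920000) = 8.554800 (opposite signs)
step 1: m = 1.573000, f(m) = 0.589989 > 0 → root in [0.226000, 1.573000]
step 2: m = 0.899500, f(m) = -2.031610 < 0 → root in [0.899500, 1.573000]
step 3: m = 1.236250, f(m) = -0.834211 < 0 → root in [1.236250, 1.573000]
step 4: m = 1.404625, f(m) = -0.150461 < 0 → root in [1.404625, 1.573000]
step 5: m = 1.488812, f(m) = 0.212676 > 0 → root in [1.404625, 1.488812]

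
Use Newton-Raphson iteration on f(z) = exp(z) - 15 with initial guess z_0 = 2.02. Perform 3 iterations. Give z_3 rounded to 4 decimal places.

f'(z) = exp(z)
z_0 = 2.020000: f = -7.461675, f' = 7.538325 → z_1 = 2.020000 - (-7.461675)/(7.538325) = 3.009832
z_1 = 3.009832: f = 5.283991, f' = 20.283991 → z_2 = 3.009832 - (5.283991)/(20.283991) = 2.749331
z_2 = 2.749331: f = 0.632177, f' = 15.632177 → z_3 = 2.749331 - (0.632177)/(15.632177) = 2.708891

2.7089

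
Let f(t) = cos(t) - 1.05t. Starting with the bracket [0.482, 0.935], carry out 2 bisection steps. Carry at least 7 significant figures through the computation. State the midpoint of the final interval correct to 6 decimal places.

0.765125

f(0.482000) = 0.379970, f(0.935000) = -0.387932 (opposite signs)
step 1: m = 0.708500, f(m) = 0.015414 > 0 → root in [0.708500, 0.935000]
step 2: m = 0.821750, f(m) = -0.181897 < 0 → root in [0.708500, 0.821750]
Midpoint of [0.708500, 0.821750] = 0.765125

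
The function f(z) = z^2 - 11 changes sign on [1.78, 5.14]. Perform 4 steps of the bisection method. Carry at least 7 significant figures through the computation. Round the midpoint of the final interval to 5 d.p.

3.35500

f(1.780000) = -7.831600, f(5.140000) = 15.419600 (opposite signs)
step 1: m = 3.460000, f(m) = 0.971600 > 0 → root in [1.780000, 3.460000]
step 2: m = 2.620000, f(m) = -4.135600 < 0 → root in [2.620000, 3.460000]
step 3: m = 3.040000, f(m) = -1.758400 < 0 → root in [3.040000, 3.460000]
step 4: m = 3.250000, f(m) = -0.437500 < 0 → root in [3.250000, 3.460000]
Midpoint of [3.250000, 3.460000] = 3.355000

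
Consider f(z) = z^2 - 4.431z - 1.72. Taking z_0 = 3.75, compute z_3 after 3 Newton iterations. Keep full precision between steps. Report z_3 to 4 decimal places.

4.7902

Newton update: z ← z − f(z)/f'(z).
f'(z) = 2z - 4.431
z_0 = 3.750000: f = -4.273750, f' = 3.069000 → z_1 = 3.750000 - (-4.273750)/(3.069000) = 5.142555
z_1 = 5.142555: f = 1.939208, f' = 5.854109 → z_2 = 5.142555 - (1.939208)/(5.854109) = 4.811299
z_2 = 4.811299: f = 0.109730, f' = 5.191597 → z_3 = 4.811299 - (0.109730)/(5.191597) = 4.790162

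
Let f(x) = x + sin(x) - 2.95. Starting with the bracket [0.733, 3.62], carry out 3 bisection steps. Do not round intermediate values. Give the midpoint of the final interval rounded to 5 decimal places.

f(0.733000) = -1.547898, f(3.620000) = 0.209634 (opposite signs)
step 1: m = 2.176500, f(m) = 0.048602 > 0 → root in [0.733000, 2.176500]
step 2: m = 1.454750, f(m) = -0.501976 < 0 → root in [1.454750, 2.176500]
step 3: m = 1.815625, f(m) = -0.164196 < 0 → root in [1.815625, 2.176500]
Midpoint of [1.815625, 2.176500] = 1.996062

1.99606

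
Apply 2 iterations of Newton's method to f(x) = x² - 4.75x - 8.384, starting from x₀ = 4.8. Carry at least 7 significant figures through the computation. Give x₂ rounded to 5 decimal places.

6.13567

Newton update: x ← x − f(x)/f'(x).
f'(x) = 2x - 4.75
x_0 = 4.800000: f = -8.144000, f' = 4.850000 → x_1 = 4.800000 - (-8.144000)/(4.850000) = 6.479175
x_1 = 6.479175: f = 2.819630, f' = 8.208351 → x_2 = 6.479175 - (2.819630)/(8.208351) = 6.135668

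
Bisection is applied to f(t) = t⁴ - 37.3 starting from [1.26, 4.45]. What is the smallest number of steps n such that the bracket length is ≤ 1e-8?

29

Initial width b − a = 4.45 − 1.26 = 3.190000.
After n steps the width is (b−a)/2^n; need (b−a)/2^n ≤ 1e-8.
So n ≥ log₂(3.190000/1e-8) = log₂(319000000.0000) ≈ 28.2490.
Hence n = 29.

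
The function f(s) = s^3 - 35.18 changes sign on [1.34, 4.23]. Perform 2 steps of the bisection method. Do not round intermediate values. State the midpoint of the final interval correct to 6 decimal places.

3.146250

f(1.340000) = -32.773896, f(4.230000) = 40.506967 (opposite signs)
step 1: m = 2.785000, f(m) = -13.578913 < 0 → root in [2.785000, 4.230000]
step 2: m = 3.507500, f(m) = 7.971216 > 0 → root in [2.785000, 3.507500]
Midpoint of [2.785000, 3.507500] = 3.146250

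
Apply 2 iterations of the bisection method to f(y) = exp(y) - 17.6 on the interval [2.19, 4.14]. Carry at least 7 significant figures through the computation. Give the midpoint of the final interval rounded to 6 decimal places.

f(2.190000) = -8.664787, f(4.140000) = 45.202821 (opposite signs)
step 1: m = 3.165000, f(m) = 6.088744 > 0 → root in [2.190000, 3.165000]
step 2: m = 2.677500, f(m) = -3.051324 < 0 → root in [2.677500, 3.165000]
Midpoint of [2.677500, 3.165000] = 2.921250

2.921250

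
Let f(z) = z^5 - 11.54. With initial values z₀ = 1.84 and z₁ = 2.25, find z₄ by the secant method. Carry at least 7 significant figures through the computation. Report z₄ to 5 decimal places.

1.63685

f(z_0) = 9.550609, f(z_1) = 46.125039
z_2 = 2.250000 - (46.125039)·(2.250000 - 1.840000)/(46.125039 - (9.550609)) = 1.732938; f(z_2) = 4.088400
z_3 = 1.732938 - (4.088400)·(1.732938 - 2.250000)/(4.088400 - (46.125039)) = 1.682649; f(z_3) = 1.948626
z_4 = 1.682649 - (1.948626)·(1.682649 - 1.732938)/(1.948626 - (4.088400)) = 1.636853; f(z_4) = 0.210281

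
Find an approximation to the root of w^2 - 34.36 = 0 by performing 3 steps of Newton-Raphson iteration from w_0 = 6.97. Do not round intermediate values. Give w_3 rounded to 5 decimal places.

5.86174

f'(w) = 2w
w_0 = 6.970000: f = 14.220900, f' = 13.940000 → w_1 = 6.970000 - (14.220900)/(13.940000) = 5.949849
w_1 = 5.949849: f = 1.040707, f' = 11.899699 → w_2 = 5.949849 - (1.040707)/(11.899699) = 5.862393
w_2 = 5.862393: f = 0.007649, f' = 11.724785 → w_3 = 5.862393 - (0.007649)/(11.724785) = 5.861740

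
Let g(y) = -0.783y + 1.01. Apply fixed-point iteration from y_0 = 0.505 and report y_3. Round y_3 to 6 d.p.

y_1 = g(0.505000) = 0.614585
y_2 = g(0.614585) = 0.528780
y_3 = g(0.528780) = 0.595965

0.595965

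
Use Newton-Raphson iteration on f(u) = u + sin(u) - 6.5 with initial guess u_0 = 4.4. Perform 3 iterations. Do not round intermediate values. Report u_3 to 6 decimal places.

f'(u) = 1 + cos(u)
u_0 = 4.400000: f = -3.051602, f' = 0.692667 → u_1 = 4.400000 - (-3.051602)/(0.692667) = 8.805582
u_1 = 8.805582: f = 2.885963, f' = 0.185654 → u_2 = 8.805582 - (2.885963)/(0.185654) = -6.739226
u_2 = -6.739226: f = -13.679623, f' = 1.897803 → u_3 = -6.739226 - (-13.679623)/(1.897803) = 0.468910

0.468910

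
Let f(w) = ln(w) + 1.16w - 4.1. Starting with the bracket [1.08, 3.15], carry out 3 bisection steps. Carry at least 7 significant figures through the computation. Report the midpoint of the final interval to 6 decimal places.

f(1.080000) = -2.770239, f(3.150000) = 0.701402 (opposite signs)
step 1: m = 2.115000, f(m) = -0.897545 < 0 → root in [2.115000, 3.150000]
step 2: m = 2.632500, f(m) = -0.078366 < 0 → root in [2.632500, 3.150000]
step 3: m = 2.891250, f(m) = 0.315539 > 0 → root in [2.632500, 2.891250]
Midpoint of [2.632500, 2.891250] = 2.761875

2.761875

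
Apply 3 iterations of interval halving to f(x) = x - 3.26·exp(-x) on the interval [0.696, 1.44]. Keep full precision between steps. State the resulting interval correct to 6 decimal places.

[1.068000, 1.161000]

f(0.696000) = -0.929357, f(1.440000) = 0.667616 (opposite signs)
step 1: m = 1.068000, f(m) = -0.052446 < 0 → root in [1.068000, 1.440000]
step 2: m = 1.254000, f(m) = 0.323723 > 0 → root in [1.068000, 1.254000]
step 3: m = 1.161000, f(m) = 0.140057 > 0 → root in [1.068000, 1.161000]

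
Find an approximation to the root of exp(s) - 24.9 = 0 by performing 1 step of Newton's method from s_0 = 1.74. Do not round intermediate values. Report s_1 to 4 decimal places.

5.1105

Newton update: s ← s − f(s)/f'(s).
f'(s) = exp(s)
s_0 = 1.740000: f = -19.202657, f' = 5.697343 → s_1 = 1.740000 - (-19.202657)/(5.697343) = 5.110458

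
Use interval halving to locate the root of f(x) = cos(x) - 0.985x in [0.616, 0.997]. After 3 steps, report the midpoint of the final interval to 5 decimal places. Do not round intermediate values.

f(0.616000) = 0.209436, f(0.997000) = -0.439221 (opposite signs)
step 1: m = 0.806500, f(m) = -0.102373 < 0 → root in [0.616000, 0.806500]
step 2: m = 0.711250, f(m) = 0.056965 > 0 → root in [0.711250, 0.806500]
step 3: m = 0.758875, f(m) = -0.021881 < 0 → root in [0.711250, 0.758875]
Midpoint of [0.711250, 0.758875] = 0.735062

0.73506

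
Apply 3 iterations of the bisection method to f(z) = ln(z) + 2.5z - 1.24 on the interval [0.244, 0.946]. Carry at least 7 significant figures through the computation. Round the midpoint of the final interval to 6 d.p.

f(0.244000) = -2.040587, f(0.946000) = 1.069487 (opposite signs)
step 1: m = 0.595000, f(m) = -0.271694 < 0 → root in [0.595000, 0.946000]
step 2: m = 0.770500, f(m) = 0.425534 > 0 → root in [0.595000, 0.770500]
step 3: m = 0.682750, f(m) = 0.085248 > 0 → root in [0.595000, 0.682750]
Midpoint of [0.595000, 0.682750] = 0.638875

0.638875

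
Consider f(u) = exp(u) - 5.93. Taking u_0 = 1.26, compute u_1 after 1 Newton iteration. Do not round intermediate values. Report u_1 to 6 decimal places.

1.942068

f'(u) = exp(u)
u_0 = 1.260000: f = -2.404579, f' = 3.525421 → u_1 = 1.260000 - (-2.404579)/(3.525421) = 1.942068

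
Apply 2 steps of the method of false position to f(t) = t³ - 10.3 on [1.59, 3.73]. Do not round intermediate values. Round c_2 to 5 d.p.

f(1.590000) = -6.280321, f(3.730000) = 41.595117
step 1: c = 1.870726, f(c) = -3.753176 < 0 → new bracket [1.870726, 3.730000]
step 2: c = 2.024606, f(c) = -2.001082 < 0 → new bracket [2.024606, 3.730000]

2.02461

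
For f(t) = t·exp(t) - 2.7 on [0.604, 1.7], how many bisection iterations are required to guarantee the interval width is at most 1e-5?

Initial width b − a = 1.7 − 0.604 = 1.096000.
After n steps the width is (b−a)/2^n; need (b−a)/2^n ≤ 1e-5.
So n ≥ log₂(1.096000/1e-5) = log₂(109600.0000) ≈ 16.7419.
Hence n = 17.

17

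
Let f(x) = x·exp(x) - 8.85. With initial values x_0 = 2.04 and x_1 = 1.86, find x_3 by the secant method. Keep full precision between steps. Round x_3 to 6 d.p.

Secant update: x_(k+1) = x_k − f(x_k)·(x_k − x_(k-1))/(f(x_k) − f(x_(k-1))).
f(x_0) = 6.838843, f(x_1) = 3.098150
x_2 = 1.860000 - (3.098150)·(1.860000 - 2.040000)/(3.098150 - (6.838843)) = 1.710919; f(x_2) = 0.618299
x_3 = 1.710919 - (0.618299)·(1.710919 - 1.860000)/(0.618299 - (3.098150)) = 1.673748; f(x_3) = 0.074624

1.673748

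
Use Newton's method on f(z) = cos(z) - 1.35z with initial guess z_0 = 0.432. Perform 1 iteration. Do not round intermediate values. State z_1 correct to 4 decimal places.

0.6157

f'(z) = -sin(z) - 1.35
z_0 = 0.432000: f = 0.324930, f' = -1.768688 → z_1 = 0.432000 - (0.324930)/(-1.768688) = 0.615713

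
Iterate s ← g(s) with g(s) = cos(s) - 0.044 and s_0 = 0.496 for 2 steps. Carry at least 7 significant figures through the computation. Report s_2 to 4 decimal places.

s_1 = g(0.496000) = 0.835493
s_2 = g(0.835493) = 0.626812

0.6268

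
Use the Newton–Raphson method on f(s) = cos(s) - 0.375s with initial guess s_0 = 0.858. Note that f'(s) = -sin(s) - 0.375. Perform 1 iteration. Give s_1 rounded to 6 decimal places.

1.151585

s_0 = 0.858000: f = 0.332202, f' = -1.131536 → s_1 = 0.858000 - (0.332202)/(-1.131536) = 1.151585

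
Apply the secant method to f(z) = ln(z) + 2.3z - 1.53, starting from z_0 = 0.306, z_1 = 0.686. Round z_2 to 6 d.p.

0.760377

f(z_0) = -2.010370, f(z_1) = -0.329078
z_2 = 0.686000 - (-0.329078)·(0.686000 - 0.306000)/(-0.329078 - (-2.010370)) = 0.760377; f(z_2) = -0.055074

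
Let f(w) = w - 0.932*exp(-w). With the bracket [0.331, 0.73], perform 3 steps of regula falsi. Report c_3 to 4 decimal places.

0.5420

f(0.331000) = -0.338367, f(0.730000) = 0.280861
step 1: c = 0.549027, f(c) = 0.010787 > 0 → new bracket [0.331000, 0.549027]
step 2: c = 0.542292, f(c) = 0.000413 > 0 → new bracket [0.331000, 0.542292]
step 3: c = 0.542034, f(c) = 0.000016 > 0 → new bracket [0.331000, 0.542034]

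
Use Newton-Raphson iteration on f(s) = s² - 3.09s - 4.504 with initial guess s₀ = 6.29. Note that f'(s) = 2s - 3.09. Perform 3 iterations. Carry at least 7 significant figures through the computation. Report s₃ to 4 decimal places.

4.1703

s_0 = 6.290000: f = 15.624000, f' = 9.490000 → s_1 = 6.290000 - (15.624000)/(9.490000) = 4.643635
s_1 = 4.643635: f = 2.710516, f' = 6.197271 → s_2 = 4.643635 - (2.710516)/(6.197271) = 4.206263
s_2 = 4.206263: f = 0.191295, f' = 5.322526 → s_3 = 4.206263 - (0.191295)/(5.322526) = 4.170322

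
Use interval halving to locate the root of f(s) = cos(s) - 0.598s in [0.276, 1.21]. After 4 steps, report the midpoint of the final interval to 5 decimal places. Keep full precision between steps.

0.94731

f(0.276000) = 0.797105, f(1.210000) = -0.370561 (opposite signs)
step 1: m = 0.743000, f(m) = 0.292128 > 0 → root in [0.743000, 1.210000]
step 2: m = 0.976500, f(m) = -0.024021 < 0 → root in [0.743000, 0.976500]
step 3: m = 0.859750, f(m) = 0.138496 > 0 → root in [0.859750, 0.976500]
step 4: m = 0.918125, f(m) = 0.058272 > 0 → root in [0.918125, 0.976500]
Midpoint of [0.918125, 0.976500] = 0.947313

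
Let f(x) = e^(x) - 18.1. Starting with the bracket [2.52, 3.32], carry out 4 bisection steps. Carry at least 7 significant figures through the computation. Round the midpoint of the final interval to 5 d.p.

f(2.520000) = -5.671403, f(3.320000) = 9.560351 (opposite signs)
step 1: m = 2.920000, f(m) = 0.441287 > 0 → root in [2.520000, 2.920000]
step 2: m = 2.720000, f(m) = -2.919678 < 0 → root in [2.720000, 2.920000]
step 3: m = 2.820000, f(m) = -1.323149 < 0 → root in [2.820000, 2.920000]
step 4: m = 2.870000, f(m) = -0.462982 < 0 → root in [2.870000, 2.920000]
Midpoint of [2.870000, 2.920000] = 2.895000

2.89500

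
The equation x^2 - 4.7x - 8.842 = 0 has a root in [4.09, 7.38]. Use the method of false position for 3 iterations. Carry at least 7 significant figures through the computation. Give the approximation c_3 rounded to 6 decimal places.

f(4.090000) = -11.336900, f(7.380000) = 10.936400
step 1: c = 5.764579, f(c) = -2.705150 < 0 → new bracket [5.764579, 7.380000]
step 2: c = 6.084921, f(c) = -0.414868 < 0 → new bracket [6.084921, 7.380000]
step 3: c = 6.132253, f(c) = -0.059059 < 0 → new bracket [6.132253, 7.380000]

6.132253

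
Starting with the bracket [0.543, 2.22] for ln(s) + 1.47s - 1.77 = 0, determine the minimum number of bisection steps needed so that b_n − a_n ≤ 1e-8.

Initial width b − a = 2.22 − 0.543 = 1.677000.
After n steps the width is (b−a)/2^n; need (b−a)/2^n ≤ 1e-8.
So n ≥ log₂(1.677000/1e-8) = log₂(167700000.0000) ≈ 27.3213.
Hence n = 28.

28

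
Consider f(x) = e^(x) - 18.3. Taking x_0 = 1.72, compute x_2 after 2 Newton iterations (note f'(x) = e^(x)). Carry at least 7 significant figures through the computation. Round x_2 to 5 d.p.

3.33312

x_0 = 1.720000: f = -12.715472, f' = 5.584528 → x_1 = 1.720000 - (-12.715472)/(5.584528) = 3.996911
x_1 = 3.996911: f = 36.129730, f' = 54.429730 → x_2 = 3.996911 - (36.129730)/(54.429730) = 3.333124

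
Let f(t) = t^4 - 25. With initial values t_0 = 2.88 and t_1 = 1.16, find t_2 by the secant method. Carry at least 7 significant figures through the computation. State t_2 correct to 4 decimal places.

f(t_0) = 43.797071, f(t_1) = -23.189361
t_2 = 1.160000 - (-23.189361)·(1.160000 - 2.880000)/(-23.189361 - (43.797071)) = 1.755430; f(t_2) = -15.504155

1.7554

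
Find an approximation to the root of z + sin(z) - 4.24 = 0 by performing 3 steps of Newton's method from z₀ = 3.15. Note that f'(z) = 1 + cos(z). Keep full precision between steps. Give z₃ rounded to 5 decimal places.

Newton update: z ← z − f(z)/f'(z).
z_0 = 3.150000: f = -1.098407, f' = 0.000035 → z_1 = 3.150000 - (-1.098407)/(0.000035) = 31082.938823
z_1 = 31082.938823: f = 31078.719929, f' = 1.999777 → z_2 = 31082.938823 - (31078.719929)/(1.999777) = 15541.847815
z_2 = 15541.847815: f = 15537.228591, f' = 0.074695 → z_3 = 15541.847815 - (15537.228591)/(0.074695) = -192466.637004

-192466.63700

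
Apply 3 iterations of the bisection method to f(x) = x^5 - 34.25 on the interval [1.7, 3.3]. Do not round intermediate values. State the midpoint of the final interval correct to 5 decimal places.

f(1.700000) = -20.051430, f(3.300000) = 357.103930 (opposite signs)
step 1: m = 2.500000, f(m) = 63.406250 > 0 → root in [1.700000, 2.500000]
step 2: m = 2.100000, f(m) = 6.591010 > 0 → root in [1.700000, 2.100000]
step 3: m = 1.900000, f(m) = -9.489010 < 0 → root in [1.900000, 2.100000]
Midpoint of [1.900000, 2.100000] = 2.000000

2.00000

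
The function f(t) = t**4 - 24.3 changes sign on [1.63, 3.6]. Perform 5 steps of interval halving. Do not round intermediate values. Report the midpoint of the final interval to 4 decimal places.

2.2148

f(1.630000) = -17.240882, f(3.600000) = 143.661600 (opposite signs)
step 1: m = 2.615000, f(m) = 22.461321 > 0 → root in [1.630000, 2.615000]
step 2: m = 2.122500, f(m) = -4.004919 < 0 → root in [2.122500, 2.615000]
step 3: m = 2.368750, f(m) = 7.183058 > 0 → root in [2.122500, 2.368750]
step 4: m = 2.245625, f(m) = 1.130151 > 0 → root in [2.122500, 2.245625]
step 5: m = 2.184063, f(m) = -1.545869 < 0 → root in [2.184063, 2.245625]
Midpoint of [2.184063, 2.245625] = 2.214844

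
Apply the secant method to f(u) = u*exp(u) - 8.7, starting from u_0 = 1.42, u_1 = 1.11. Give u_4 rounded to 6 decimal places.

1.654310

Secant update: u_(k+1) = u_k − f(u_k)·(u_k − u_(k-1))/(f(u_k) − f(u_(k-1))).
f(u_0) = -2.825289, f(u_1) = -5.331862
u_2 = 1.110000 - (-5.331862)·(1.110000 - 1.420000)/(-5.331862 - (-2.825289)) = 1.769417; f(u_2) = 1.681935
u_3 = 1.769417 - (1.681935)·(1.769417 - 1.110000)/(1.681935 - (-5.331862)) = 1.611286; f(u_3) = -0.628662
u_4 = 1.611286 - (-0.628662)·(1.611286 - 1.769417)/(-0.628662 - (1.681935)) = 1.654310; f(u_4) = -0.048832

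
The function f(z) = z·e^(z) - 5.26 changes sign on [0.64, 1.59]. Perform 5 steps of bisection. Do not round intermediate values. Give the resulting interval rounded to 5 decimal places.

f(0.640000) = -4.046252, f(1.590000) = 2.536961 (opposite signs)
step 1: m = 1.115000, f(m) = -1.859731 < 0 → root in [1.115000, 1.590000]
step 2: m = 1.352500, f(m) = -0.029773 < 0 → root in [1.352500, 1.590000]
step 3: m = 1.471250, f(m) = 1.146816 > 0 → root in [1.352500, 1.471250]
step 4: m = 1.411875, f(m) = 0.533830 > 0 → root in [1.352500, 1.411875]
step 5: m = 1.382188, f(m) = 0.246091 > 0 → root in [1.352500, 1.382188]

[1.35250, 1.38219]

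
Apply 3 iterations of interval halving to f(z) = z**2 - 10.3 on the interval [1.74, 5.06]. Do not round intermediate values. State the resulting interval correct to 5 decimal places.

f(1.740000) = -7.272400, f(5.060000) = 15.303600 (opposite signs)
step 1: m = 3.400000, f(m) = 1.260000 > 0 → root in [1.740000, 3.400000]
step 2: m = 2.570000, f(m) = -3.695100 < 0 → root in [2.570000, 3.400000]
step 3: m = 2.985000, f(m) = -1.389775 < 0 → root in [2.985000, 3.400000]

[2.98500, 3.40000]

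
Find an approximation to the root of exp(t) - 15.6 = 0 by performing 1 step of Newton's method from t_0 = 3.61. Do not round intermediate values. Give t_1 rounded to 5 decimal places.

3.03201

Newton update: t ← t − f(t)/f'(t).
f'(t) = exp(t)
t_0 = 3.610000: f = 21.366053, f' = 36.966053 → t_1 = 3.610000 - (21.366053)/(36.966053) = 3.032009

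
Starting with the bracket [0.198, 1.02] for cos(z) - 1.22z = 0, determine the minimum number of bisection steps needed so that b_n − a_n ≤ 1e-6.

Initial width b − a = 1.02 − 0.198 = 0.822000.
After n steps the width is (b−a)/2^n; need (b−a)/2^n ≤ 1e-6.
So n ≥ log₂(0.822000/1e-6) = log₂(822000.0000) ≈ 19.6488.
Hence n = 20.

20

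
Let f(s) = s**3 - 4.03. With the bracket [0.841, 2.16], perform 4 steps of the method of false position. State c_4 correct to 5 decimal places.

1.58419

f(0.841000) = -3.435177, f(2.160000) = 6.047696
step 1: c = 1.318809, f(c) = -1.736254 < 0 → new bracket [1.318809, 2.160000]
step 2: c = 1.506441, f(c) = -0.611336 < 0 → new bracket [1.506441, 2.160000]
step 3: c = 1.566441, f(c) = -0.186362 < 0 → new bracket [1.566441, 2.160000]
step 4: c = 1.584185, f(c) = -0.054260 < 0 → new bracket [1.584185, 2.160000]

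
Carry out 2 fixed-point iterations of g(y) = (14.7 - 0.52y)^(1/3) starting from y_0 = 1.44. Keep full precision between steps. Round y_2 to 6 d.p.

2.378051

y_1 = g(1.440000) = 2.407339
y_2 = g(2.407339) = 2.378051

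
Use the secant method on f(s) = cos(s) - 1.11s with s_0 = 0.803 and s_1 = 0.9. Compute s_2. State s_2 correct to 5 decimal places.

0.69732

f(s_0) = -0.196778, f(s_1) = -0.377390
s_2 = 0.900000 - (-0.377390)·(0.900000 - 0.803000)/(-0.377390 - (-0.196778)) = 0.697317; f(s_2) = -0.007455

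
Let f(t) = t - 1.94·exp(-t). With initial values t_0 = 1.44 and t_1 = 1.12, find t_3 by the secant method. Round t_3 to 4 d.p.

0.8408

f(t_0) = 0.980360, f(t_1) = 0.487017
t_2 = 1.120000 - (0.487017)·(1.120000 - 1.440000)/(0.487017 - (0.980360)) = 0.804103; f(t_2) = -0.064026
t_3 = 0.804103 - (-0.064026)·(0.804103 - 1.120000)/(-0.064026 - (0.487017)) = 0.840807; f(t_3) = 0.003965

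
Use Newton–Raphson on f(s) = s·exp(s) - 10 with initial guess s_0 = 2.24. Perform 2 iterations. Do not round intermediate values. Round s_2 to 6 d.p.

1.756592

f'(s) = (s + 1)·exp(s)
s_0 = 2.240000: f = 11.041062, f' = 30.434393 → s_1 = 2.240000 - (11.041062)/(30.434393) = 1.877218
s_1 = 1.877218: f = 2.268172, f' = 18.803468 → s_2 = 1.877218 - (2.268172)/(18.803468) = 1.756592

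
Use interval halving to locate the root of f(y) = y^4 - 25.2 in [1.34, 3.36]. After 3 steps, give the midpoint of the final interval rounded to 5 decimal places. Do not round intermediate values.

f(1.340000) = -21.975821, f(3.360000) = 102.255068 (opposite signs)
step 1: m = 2.350000, f(m) = 5.298006 > 0 → root in [1.340000, 2.350000]
step 2: m = 1.845000, f(m) = -13.612614 < 0 → root in [1.845000, 2.350000]
step 3: m = 2.097500, f(m) = -5.844345 < 0 → root in [2.097500, 2.350000]
Midpoint of [2.097500, 2.350000] = 2.223750

2.22375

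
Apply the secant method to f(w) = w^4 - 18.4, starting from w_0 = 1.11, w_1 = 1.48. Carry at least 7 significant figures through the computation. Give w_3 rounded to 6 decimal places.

1.748356

f(w_0) = -16.881930, f(w_1) = -13.602148
w_2 = 1.480000 - (-13.602148)·(1.480000 - 1.110000)/(-13.602148 - (-16.881930)) = 3.014491; f(w_2) = 64.176375
w_3 = 3.014491 - (64.176375)·(3.014491 - 1.480000)/(64.176375 - (-13.602148)) = 1.748356; f(w_3) = -9.056277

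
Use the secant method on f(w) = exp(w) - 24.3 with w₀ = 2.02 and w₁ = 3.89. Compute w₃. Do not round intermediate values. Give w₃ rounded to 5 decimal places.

3.05611

f(w_0) = -16.761675, f(w_1) = 24.610887
w_2 = 3.890000 - (24.610887)·(3.890000 - 2.020000)/(24.610887 - (-16.761675)) = 2.777612; f(w_2) = -8.219432
w_3 = 2.777612 - (-8.219432)·(2.777612 - 3.890000)/(-8.219432 - (24.610887)) = 3.056110; f(w_3) = -3.055240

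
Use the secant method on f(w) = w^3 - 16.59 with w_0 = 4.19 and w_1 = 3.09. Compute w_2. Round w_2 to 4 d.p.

f(w_0) = 56.970059, f(w_1) = 12.913629
w_2 = 3.090000 - (12.913629)·(3.090000 - 4.190000)/(12.913629 - (56.970059)) = 2.767573; f(w_2) = 4.608111

2.7676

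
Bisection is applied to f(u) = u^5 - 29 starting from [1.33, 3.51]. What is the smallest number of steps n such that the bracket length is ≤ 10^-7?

25

Initial width b − a = 3.51 − 1.33 = 2.180000.
After n steps the width is (b−a)/2^n; need (b−a)/2^n ≤ 10^-7.
So n ≥ log₂(2.180000/10^-7) = log₂(21800000.0000) ≈ 24.3778.
Hence n = 25.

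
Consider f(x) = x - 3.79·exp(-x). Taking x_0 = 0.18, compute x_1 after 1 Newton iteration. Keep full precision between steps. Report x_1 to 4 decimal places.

0.8967

f'(x) = 1 + 3.79·exp(-x)
x_0 = 0.180000: f = -2.985674, f' = 4.165674 → x_1 = 0.180000 - (-2.985674)/(4.165674) = 0.896733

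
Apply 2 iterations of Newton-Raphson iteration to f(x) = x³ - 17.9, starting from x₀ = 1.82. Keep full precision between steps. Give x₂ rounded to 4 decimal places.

f'(x) = 3x²
x_0 = 1.820000: f = -11.871432, f' = 9.937200 → x_1 = 1.820000 - (-11.871432)/(9.937200) = 3.014646
x_1 = 3.014646: f = 9.497364, f' = 27.264264 → x_2 = 3.014646 - (9.497364)/(27.264264) = 2.666301

2.6663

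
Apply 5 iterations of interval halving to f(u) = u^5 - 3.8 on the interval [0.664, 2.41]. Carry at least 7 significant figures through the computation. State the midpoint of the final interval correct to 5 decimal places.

1.29147

f(0.664000) = -3.670926, f(2.410000) = 77.499002 (opposite signs)
step 1: m = 1.537000, f(m) = 4.777670 > 0 → root in [0.664000, 1.537000]
step 2: m = 1.100500, f(m) = -2.185826 < 0 → root in [1.100500, 1.537000]
step 3: m = 1.318750, f(m) = 0.188525 > 0 → root in [1.100500, 1.318750]
step 4: m = 1.209625, f(m) = -1.210274 < 0 → root in [1.209625, 1.318750]
step 5: m = 1.264188, f(m) = -0.571079 < 0 → root in [1.264188, 1.318750]
Midpoint of [1.264188, 1.318750] = 1.291469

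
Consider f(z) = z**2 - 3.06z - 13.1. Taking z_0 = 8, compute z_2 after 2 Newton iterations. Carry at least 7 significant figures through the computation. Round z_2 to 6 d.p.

f'(z) = 2z - 3.06
z_0 = 8.000000: f = 26.420000, f' = 12.940000 → z_1 = 8.000000 - (26.420000)/(12.940000) = 5.958269
z_1 = 5.958269: f = 4.168666, f' = 8.856538 → z_2 = 5.958269 - (4.168666)/(8.856538) = 5.487581

5.487581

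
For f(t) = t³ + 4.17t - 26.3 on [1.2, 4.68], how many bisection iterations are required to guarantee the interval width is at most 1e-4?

16

Initial width b − a = 4.68 − 1.2 = 3.480000.
After n steps the width is (b−a)/2^n; need (b−a)/2^n ≤ 1e-4.
So n ≥ log₂(3.480000/1e-4) = log₂(34800.0000) ≈ 15.0868.
Hence n = 16.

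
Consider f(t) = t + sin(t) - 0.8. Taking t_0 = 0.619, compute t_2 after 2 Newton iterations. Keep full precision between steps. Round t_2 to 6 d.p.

0.405507

f'(t) = 1 + cos(t)
t_0 = 0.619000: f = 0.399221, f' = 1.814459 → t_1 = 0.619000 - (0.399221)/(1.814459) = 0.398978
t_1 = 0.398978: f = -0.012545, f' = 1.921459 → t_2 = 0.398978 - (-0.012545)/(1.921459) = 0.405507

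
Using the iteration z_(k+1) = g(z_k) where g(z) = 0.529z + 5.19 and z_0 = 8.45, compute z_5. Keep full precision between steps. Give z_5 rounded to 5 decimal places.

10.91268

z_1 = g(8.450000) = 9.660050
z_2 = g(9.660050) = 10.300166
z_3 = g(10.300166) = 10.638788
z_4 = g(10.638788) = 10.817919
z_5 = g(10.817919) = 10.912679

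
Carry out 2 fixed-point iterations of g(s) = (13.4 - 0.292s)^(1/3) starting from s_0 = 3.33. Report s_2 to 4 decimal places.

s_1 = g(3.330000) = 2.316308
s_2 = g(2.316308) = 2.334553

2.3346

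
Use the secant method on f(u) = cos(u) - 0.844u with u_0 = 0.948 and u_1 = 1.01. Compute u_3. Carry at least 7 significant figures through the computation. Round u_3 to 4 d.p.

0.8139

Secant update: u_(k+1) = u_k − f(u_k)·(u_k − u_(k-1))/(f(u_k) − f(u_(k-1))).
f(u_0) = -0.216803, f(u_1) = -0.320579
u_2 = 1.010000 - (-0.320579)·(1.010000 - 0.948000)/(-0.320579 - (-0.216803)) = 0.818473; f(u_2) = -0.007454
u_3 = 0.818473 - (-0.007454)·(0.818473 - 1.010000)/(-0.007454 - (-0.320579)) = 0.813913; f(u_3) = -0.000284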